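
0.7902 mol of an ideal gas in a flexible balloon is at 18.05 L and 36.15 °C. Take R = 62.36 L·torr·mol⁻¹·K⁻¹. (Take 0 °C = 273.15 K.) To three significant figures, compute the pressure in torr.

Convert: T = 309.30 K.
PV = nRT ⇒ P = nRT/V = (0.7902 × 62.36 × 309.30) / 18.05

P ≈ 844 torr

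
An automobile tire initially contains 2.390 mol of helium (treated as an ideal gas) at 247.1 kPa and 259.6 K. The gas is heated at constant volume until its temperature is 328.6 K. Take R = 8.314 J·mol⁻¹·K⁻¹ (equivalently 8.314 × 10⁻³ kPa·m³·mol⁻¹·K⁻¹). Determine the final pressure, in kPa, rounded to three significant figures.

P₂ ≈ 313 kPa

From PV = nRT: V₁ = nRT₁/P₁ = 0.02088 m³.
V constant ⇒ P ∝ T: V₂ = V₁; P₂ = P₁·(T₂/T₁) = 312.8 kPa.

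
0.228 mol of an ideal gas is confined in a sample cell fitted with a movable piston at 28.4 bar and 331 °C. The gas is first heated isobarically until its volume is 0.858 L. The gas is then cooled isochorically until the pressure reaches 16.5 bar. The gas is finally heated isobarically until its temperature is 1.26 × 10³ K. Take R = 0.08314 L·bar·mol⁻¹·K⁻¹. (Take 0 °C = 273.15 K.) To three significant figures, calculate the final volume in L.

V₄ ≈ 1.45 L

Convert: T₁ = 604.1 K.
From PV = nRT: V₁ = nRT₁/P₁ = 0.4032 L.
Isobaric, so V/T is constant: P₂ = P₁; T₂ = T₁·(V₂/V₁) = 1285 K.
V constant ⇒ P ∝ T: V₃ = V₂; T₃ = T₂·(P₃/P₂) = 746.8 K.
P constant ⇒ V ∝ T: P₄ = P₃; V₄ = V₃·(T₄/T₃) = 1.448 L.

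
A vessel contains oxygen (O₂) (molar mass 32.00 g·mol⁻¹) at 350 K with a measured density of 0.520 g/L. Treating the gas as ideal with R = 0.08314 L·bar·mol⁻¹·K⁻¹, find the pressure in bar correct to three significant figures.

P ≈ 0.473 bar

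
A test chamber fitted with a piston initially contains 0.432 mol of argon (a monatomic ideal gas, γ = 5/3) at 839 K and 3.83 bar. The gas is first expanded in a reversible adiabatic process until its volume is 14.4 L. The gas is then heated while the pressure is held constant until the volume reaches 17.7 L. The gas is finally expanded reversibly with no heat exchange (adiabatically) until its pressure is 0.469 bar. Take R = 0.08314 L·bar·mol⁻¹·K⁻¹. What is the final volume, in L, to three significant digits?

V₄ ≈ 34.1 L

From PV = nRT: V₁ = nRT₁/P₁ = 7.868 L.
Adiabatic (γ = 5/3), T V^(γ−1) and P V^γ constant: T₂ = T₁·(V₁/V₂)^(γ−1) = 560.7 K; P₂ = P₁·(V₁/V₂)^γ = 1.399 bar.
Isobaric, so V/T is constant: P₃ = P₂; T₃ = T₂·(V₃/V₂) = 689.2 K.
Reversible adiabatic, γ = 5/3: T₄ = T₃·(P₄/P₃)^((γ−1)/γ) = 445.2 K; V₄ = V₃·(P₃/P₄)^(1/γ) = 34.09 L.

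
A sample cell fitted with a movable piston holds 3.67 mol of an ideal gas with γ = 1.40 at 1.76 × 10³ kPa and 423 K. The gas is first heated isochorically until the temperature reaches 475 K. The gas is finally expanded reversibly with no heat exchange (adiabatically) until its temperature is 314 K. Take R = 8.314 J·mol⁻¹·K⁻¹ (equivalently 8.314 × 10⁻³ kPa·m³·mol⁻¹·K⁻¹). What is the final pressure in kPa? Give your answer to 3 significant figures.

From PV = nRT: V₁ = nRT₁/P₁ = 0.007333 m³.
Isochoric, so P/T is constant: V₂ = V₁; P₂ = P₁·(T₂/T₁) = 1976 kPa.
Reversible adiabatic, γ = 1.40: P₃ = P₂·(T₃/T₂)^(γ/(γ−1)) = 464.2 kPa; V₃ = V₂·(T₂/T₃)^(1/(γ−1)) = 0.02064 m³.

P₃ ≈ 464 kPa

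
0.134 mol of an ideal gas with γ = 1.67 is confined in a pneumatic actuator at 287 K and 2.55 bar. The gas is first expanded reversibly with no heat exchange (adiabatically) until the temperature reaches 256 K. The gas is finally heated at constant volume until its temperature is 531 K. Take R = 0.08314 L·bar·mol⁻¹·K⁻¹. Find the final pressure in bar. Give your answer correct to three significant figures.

From PV = nRT: V₁ = nRT₁/P₁ = 1.254 L.
Adiabatic (γ = 1.67), T V^(γ−1) and P V^γ constant: P₂ = P₁·(T₂/T₁)^(γ/(γ−1)) = 1.918 bar; V₂ = V₁·(T₁/T₂)^(1/(γ−1)) = 1.487 L.
V constant ⇒ P ∝ T: V₃ = V₂; P₃ = P₂·(T₃/T₂) = 3.978 bar.

P₃ ≈ 3.98 bar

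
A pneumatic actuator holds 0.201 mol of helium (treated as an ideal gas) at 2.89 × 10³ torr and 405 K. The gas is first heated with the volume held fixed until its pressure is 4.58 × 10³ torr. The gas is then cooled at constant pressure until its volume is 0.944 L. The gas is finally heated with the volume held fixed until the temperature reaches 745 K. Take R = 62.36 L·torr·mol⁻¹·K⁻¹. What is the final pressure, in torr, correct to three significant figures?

From PV = nRT: V₁ = nRT₁/P₁ = 1.757 L.
Isochoric, so P/T is constant: V₂ = V₁; T₂ = T₁·(P₂/P₁) = 641.8 K.
P constant ⇒ V ∝ T: P₃ = P₂; T₃ = T₂·(V₃/V₂) = 344.9 K.
V constant ⇒ P ∝ T: V₄ = V₃; P₄ = P₃·(T₄/T₃) = 9892 torr.

P₄ ≈ 9.89e+03 torr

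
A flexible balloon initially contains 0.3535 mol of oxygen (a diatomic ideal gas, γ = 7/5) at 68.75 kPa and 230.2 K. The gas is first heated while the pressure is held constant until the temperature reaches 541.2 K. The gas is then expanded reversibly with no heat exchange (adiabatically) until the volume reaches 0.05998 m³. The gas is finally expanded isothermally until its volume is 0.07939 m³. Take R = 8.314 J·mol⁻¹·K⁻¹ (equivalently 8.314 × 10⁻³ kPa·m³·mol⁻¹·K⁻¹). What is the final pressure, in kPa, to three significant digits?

From PV = nRT: V₁ = nRT₁/P₁ = 0.009841 m³.
P constant ⇒ V ∝ T: P₂ = P₁; V₂ = V₁·(T₂/T₁) = 0.02314 m³.
Reversible adiabatic, γ = 7/5: T₃ = T₂·(V₂/V₃)^(γ−1) = 369.7 K; P₃ = P₂·(V₂/V₃)^γ = 18.12 kPa.
T constant ⇒ Boyle's law P V = const: T₄ = T₃; P₄ = P₃·(V₃/V₄) = 13.69 kPa.

P₄ ≈ 13.7 kPa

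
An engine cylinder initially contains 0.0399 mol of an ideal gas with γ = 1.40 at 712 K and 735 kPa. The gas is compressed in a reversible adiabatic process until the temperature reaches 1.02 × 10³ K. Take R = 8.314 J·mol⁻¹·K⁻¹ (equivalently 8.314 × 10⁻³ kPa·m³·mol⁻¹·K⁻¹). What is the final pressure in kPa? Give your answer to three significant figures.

From PV = nRT: V₁ = nRT₁/P₁ = 0.0003213 m³.
Reversible adiabatic, γ = 1.40: P₂ = P₁·(T₂/T₁)^(γ/(γ−1)) = 2586 kPa; V₂ = V₁·(T₁/T₂)^(1/(γ−1)) = 0.0001308 m³.

P₂ ≈ 2.59e+03 kPa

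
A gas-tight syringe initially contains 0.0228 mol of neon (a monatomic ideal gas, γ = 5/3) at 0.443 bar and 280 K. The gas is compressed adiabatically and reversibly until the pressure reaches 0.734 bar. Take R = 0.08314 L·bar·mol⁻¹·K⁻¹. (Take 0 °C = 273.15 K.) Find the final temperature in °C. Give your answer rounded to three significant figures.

T₂ ≈ 69.5 °C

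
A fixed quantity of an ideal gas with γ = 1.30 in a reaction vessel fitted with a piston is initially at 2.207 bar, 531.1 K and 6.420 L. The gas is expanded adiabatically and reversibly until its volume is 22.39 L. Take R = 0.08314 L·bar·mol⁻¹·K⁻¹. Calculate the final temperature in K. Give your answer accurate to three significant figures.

Adiabatic (γ = 1.30), T V^(γ−1) and P V^γ constant: T₂ = T₁·(V₁/V₂)^(γ−1) = 365.1 K; P₂ = P₁·(V₁/V₂)^γ = 0.4350 bar.

T₂ ≈ 365 K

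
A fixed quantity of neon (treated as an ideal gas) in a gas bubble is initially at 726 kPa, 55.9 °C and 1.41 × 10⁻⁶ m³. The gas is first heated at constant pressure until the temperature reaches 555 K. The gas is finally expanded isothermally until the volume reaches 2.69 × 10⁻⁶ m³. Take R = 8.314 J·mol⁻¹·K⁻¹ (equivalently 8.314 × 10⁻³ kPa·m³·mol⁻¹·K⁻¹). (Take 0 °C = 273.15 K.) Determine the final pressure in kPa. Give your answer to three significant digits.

P₃ ≈ 642 kPa

Convert: T₁ = 329.0 K.
Isobaric, so V/T is constant: P₂ = P₁; V₂ = V₁·(T₂/T₁) = 2.378e-06 m³.
T constant ⇒ Boyle's law P V = const: T₃ = T₂; P₃ = P₂·(V₂/V₃) = 641.9 kPa.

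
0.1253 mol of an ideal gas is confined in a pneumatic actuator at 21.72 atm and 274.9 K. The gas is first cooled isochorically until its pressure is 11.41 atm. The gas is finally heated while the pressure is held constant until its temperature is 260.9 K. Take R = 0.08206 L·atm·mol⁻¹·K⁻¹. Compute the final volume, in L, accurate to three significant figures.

From PV = nRT: V₁ = nRT₁/P₁ = 0.1301 L.
Isochoric, so P/T is constant: V₂ = V₁; T₂ = T₁·(P₂/P₁) = 144.4 K.
P constant ⇒ V ∝ T: P₃ = P₂; V₃ = V₂·(T₃/T₂) = 0.2351 L.

V₃ ≈ 0.235 L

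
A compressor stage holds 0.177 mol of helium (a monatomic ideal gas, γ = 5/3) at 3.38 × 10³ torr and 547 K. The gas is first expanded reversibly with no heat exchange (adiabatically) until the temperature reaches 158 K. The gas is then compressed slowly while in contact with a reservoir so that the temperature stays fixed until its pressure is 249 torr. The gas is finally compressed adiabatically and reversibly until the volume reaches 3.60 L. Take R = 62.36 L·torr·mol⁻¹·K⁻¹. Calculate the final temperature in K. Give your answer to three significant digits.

From PV = nRT: V₁ = nRT₁/P₁ = 1.786 L.
Reversible adiabatic, γ = 5/3: P₂ = P₁·(T₂/T₁)^(γ/(γ−1)) = 151.6 torr; V₂ = V₁·(T₁/T₂)^(1/(γ−1)) = 11.51 L.
Isothermal, so P V is constant: T₃ = T₂; V₃ = V₂·(P₂/P₃) = 7.004 L.
Reversible adiabatic, γ = 5/3: T₄ = T₃·(V₃/V₄)^(γ−1) = 246.2 K; P₄ = P₃·(V₃/V₄)^γ = 755.0 torr.

T₄ ≈ 246 K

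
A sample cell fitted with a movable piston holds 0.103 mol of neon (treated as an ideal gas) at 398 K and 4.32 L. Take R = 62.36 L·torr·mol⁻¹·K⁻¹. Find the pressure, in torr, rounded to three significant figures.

PV = nRT ⇒ P = nRT/V = (0.103 × 62.36 × 398) / 4.32

P ≈ 592 torr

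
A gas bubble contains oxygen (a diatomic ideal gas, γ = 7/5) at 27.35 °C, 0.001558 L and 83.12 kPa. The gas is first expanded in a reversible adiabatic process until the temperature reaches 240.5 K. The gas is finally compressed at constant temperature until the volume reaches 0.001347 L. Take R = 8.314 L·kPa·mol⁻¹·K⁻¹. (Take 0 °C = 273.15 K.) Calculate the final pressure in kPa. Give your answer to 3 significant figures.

Convert: T₁ = 300.5 K.
Adiabatic (γ = 7/5), T V^(γ−1) and P V^γ constant: P₂ = P₁·(T₂/T₁)^(γ/(γ−1)) = 38.12 kPa; V₂ = V₁·(T₁/T₂)^(1/(γ−1)) = 0.002719 L.
Isothermal, so P V is constant: T₃ = T₂; P₃ = P₂·(V₂/V₃) = 76.94 kPa.

P₃ ≈ 76.9 kPa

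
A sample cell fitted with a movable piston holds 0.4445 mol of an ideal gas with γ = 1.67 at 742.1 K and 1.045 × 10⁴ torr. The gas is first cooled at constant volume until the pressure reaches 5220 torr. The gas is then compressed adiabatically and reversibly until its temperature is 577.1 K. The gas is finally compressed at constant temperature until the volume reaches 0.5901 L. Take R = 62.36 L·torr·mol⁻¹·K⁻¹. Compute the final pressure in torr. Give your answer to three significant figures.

P₄ ≈ 2.71e+04 torr

From PV = nRT: V₁ = nRT₁/P₁ = 1.968 L.
Isochoric, so P/T is constant: V₂ = V₁; T₂ = T₁·(P₂/P₁) = 370.7 K.
Reversible adiabatic, γ = 1.67: P₃ = P₂·(T₃/T₂)^(γ/(γ−1)) = 1.573e+04 torr; V₃ = V₂·(T₂/T₃)^(1/(γ−1)) = 1.017 L.
T constant ⇒ Boyle's law P V = const: T₄ = T₃; P₄ = P₃·(V₃/V₄) = 2.711e+04 torr.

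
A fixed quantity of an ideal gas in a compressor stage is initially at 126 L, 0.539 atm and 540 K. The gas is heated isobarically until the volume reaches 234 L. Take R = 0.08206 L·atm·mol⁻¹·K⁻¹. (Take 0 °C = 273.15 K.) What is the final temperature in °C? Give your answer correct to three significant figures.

T₂ ≈ 730 °C

Isobaric, so V/T is constant: P₂ = P₁; T₂ = T₁·(V₂/V₁) = 1003 K.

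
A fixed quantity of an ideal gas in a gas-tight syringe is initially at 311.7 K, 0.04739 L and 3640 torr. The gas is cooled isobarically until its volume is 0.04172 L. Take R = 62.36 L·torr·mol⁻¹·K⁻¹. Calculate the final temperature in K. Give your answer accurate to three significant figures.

P constant ⇒ V ∝ T: P₂ = P₁; T₂ = T₁·(V₂/V₁) = 274.4 K.

T₂ ≈ 274 K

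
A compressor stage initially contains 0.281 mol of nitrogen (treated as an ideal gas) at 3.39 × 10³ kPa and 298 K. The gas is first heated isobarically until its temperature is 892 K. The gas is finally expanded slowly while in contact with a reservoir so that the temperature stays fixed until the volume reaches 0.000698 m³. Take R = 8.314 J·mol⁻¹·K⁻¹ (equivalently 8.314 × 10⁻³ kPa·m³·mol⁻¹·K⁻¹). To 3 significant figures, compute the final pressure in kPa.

P₃ ≈ 2.99e+03 kPa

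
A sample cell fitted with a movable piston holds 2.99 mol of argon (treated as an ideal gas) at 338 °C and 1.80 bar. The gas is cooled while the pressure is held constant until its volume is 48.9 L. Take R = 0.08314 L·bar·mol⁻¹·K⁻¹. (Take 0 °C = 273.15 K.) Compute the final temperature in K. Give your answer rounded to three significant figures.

T₂ ≈ 354 K

Convert: T₁ = 611.1 K.
From PV = nRT: V₁ = nRT₁/P₁ = 84.40 L.
Isobaric, so V/T is constant: P₂ = P₁; T₂ = T₁·(V₂/V₁) = 354.1 K.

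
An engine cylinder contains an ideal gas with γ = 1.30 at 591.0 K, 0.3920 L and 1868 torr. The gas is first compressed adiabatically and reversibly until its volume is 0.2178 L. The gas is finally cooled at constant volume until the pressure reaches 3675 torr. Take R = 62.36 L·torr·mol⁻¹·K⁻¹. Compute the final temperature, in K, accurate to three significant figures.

Reversible adiabatic, γ = 1.30: T₂ = T₁·(V₁/V₂)^(γ−1) = 704.9 K; P₂ = P₁·(V₁/V₂)^γ = 4010 torr.
V constant ⇒ P ∝ T: V₃ = V₂; T₃ = T₂·(P₃/P₂) = 646.0 K.

T₃ ≈ 646 K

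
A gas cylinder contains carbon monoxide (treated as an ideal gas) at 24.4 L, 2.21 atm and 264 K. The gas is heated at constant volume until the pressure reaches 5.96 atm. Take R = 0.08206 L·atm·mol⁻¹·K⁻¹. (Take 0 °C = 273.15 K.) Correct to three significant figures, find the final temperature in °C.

T₂ ≈ 439 °C

Isochoric, so P/T is constant: V₂ = V₁; T₂ = T₁·(P₂/P₁) = 712.0 K.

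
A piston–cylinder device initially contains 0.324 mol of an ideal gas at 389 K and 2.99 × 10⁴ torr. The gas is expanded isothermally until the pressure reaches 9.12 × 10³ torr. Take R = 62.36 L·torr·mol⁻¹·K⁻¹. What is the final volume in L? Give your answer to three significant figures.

From PV = nRT: V₁ = nRT₁/P₁ = 0.2629 L.
T constant ⇒ Boyle's law P V = const: T₂ = T₁; V₂ = V₁·(P₁/P₂) = 0.8618 L.

V₂ ≈ 0.862 L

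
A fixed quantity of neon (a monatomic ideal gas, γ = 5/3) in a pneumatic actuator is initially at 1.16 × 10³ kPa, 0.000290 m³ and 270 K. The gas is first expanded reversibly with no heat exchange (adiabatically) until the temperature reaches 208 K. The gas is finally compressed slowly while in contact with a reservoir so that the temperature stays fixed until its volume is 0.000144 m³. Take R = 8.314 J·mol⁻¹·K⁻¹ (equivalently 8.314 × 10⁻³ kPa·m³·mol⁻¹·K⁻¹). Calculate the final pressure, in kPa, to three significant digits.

P₃ ≈ 1.80e+03 kPa

Adiabatic (γ = 5/3), T V^(γ−1) and P V^γ constant: P₂ = P₁·(T₂/T₁)^(γ/(γ−1)) = 604.2 kPa; V₂ = V₁·(T₁/T₂)^(1/(γ−1)) = 0.0004289 m³.
Isothermal, so P V is constant: T₃ = T₂; P₃ = P₂·(V₂/V₃) = 1800 kPa.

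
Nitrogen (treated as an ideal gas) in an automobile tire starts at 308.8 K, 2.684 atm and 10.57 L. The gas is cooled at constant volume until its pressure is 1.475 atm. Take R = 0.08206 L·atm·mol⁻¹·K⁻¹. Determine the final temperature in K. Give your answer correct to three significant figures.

Isochoric, so P/T is constant: V₂ = V₁; T₂ = T₁·(P₂/P₁) = 169.7 K.

T₂ ≈ 170 K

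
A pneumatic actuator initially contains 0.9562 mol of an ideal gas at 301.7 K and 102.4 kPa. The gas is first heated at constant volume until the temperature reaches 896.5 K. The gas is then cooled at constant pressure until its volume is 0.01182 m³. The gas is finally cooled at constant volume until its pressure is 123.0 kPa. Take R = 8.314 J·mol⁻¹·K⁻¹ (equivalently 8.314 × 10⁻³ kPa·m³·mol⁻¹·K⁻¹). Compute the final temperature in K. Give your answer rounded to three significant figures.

From PV = nRT: V₁ = nRT₁/P₁ = 0.02342 m³.
Isochoric, so P/T is constant: V₂ = V₁; P₂ = P₁·(T₂/T₁) = 304.3 kPa.
Isobaric, so V/T is constant: P₃ = P₂; T₃ = T₂·(V₃/V₂) = 452.4 K.
V constant ⇒ P ∝ T: V₄ = V₃; T₄ = T₃·(P₄/P₃) = 182.9 K.

T₄ ≈ 183 K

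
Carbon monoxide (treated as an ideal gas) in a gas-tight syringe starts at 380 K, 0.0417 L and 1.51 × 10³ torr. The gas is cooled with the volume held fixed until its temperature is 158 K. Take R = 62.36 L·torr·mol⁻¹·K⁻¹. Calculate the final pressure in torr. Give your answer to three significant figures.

Isochoric, so P/T is constant: V₂ = V₁; P₂ = P₁·(T₂/T₁) = 627.8 torr.

P₂ ≈ 628 torr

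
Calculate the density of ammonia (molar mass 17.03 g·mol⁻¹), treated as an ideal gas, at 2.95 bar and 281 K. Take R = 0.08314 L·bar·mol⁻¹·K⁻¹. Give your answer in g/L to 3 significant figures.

ρ ≈ 2.15 g/L

ρ = PM/(RT) = (2.95 × 17.03) / (0.08314 × 281.0)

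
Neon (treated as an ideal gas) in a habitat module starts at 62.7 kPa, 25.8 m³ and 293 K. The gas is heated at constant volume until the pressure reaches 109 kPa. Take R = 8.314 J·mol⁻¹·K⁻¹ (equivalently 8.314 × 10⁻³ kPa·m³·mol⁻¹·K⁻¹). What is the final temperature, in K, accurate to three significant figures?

T₂ ≈ 509 K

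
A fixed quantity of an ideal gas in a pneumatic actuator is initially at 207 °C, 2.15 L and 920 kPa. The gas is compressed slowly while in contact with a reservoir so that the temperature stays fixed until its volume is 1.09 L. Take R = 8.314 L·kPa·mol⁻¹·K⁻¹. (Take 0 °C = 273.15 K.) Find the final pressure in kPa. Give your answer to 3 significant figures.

P₂ ≈ 1.81e+03 kPa

Convert: T₁ = 480.1 K.
Isothermal, so P V is constant: T₂ = T₁; P₂ = P₁·(V₁/V₂) = 1815 kPa.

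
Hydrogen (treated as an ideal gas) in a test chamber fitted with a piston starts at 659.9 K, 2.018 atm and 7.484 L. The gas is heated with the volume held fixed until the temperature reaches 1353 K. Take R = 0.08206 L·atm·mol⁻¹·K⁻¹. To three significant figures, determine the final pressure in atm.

Isochoric, so P/T is constant: V₂ = V₁; P₂ = P₁·(T₂/T₁) = 4.138 atm.

P₂ ≈ 4.14 atm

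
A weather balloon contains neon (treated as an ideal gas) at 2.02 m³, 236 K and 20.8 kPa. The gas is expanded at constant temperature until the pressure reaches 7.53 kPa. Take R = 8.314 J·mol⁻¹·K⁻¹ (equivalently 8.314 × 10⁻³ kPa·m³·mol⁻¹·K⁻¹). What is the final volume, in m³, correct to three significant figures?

T constant ⇒ Boyle's law P V = const: T₂ = T₁; V₂ = V₁·(P₁/P₂) = 5.580 m³.

V₂ ≈ 5.58 m³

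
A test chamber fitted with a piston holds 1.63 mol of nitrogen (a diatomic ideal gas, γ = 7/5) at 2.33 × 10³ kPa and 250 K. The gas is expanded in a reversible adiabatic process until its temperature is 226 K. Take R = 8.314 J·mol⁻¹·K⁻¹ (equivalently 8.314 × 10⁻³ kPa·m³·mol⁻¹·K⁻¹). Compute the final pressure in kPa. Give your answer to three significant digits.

From PV = nRT: V₁ = nRT₁/P₁ = 0.001454 m³.
Reversible adiabatic, γ = 7/5: P₂ = P₁·(T₂/T₁)^(γ/(γ−1)) = 1637 kPa; V₂ = V₁·(T₁/T₂)^(1/(γ−1)) = 0.001871 m³.

P₂ ≈ 1.64e+03 kPa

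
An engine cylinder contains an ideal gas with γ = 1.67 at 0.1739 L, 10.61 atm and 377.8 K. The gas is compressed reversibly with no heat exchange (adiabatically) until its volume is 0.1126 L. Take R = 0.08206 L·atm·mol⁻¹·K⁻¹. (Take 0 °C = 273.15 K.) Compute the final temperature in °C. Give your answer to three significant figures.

T₂ ≈ 232 °C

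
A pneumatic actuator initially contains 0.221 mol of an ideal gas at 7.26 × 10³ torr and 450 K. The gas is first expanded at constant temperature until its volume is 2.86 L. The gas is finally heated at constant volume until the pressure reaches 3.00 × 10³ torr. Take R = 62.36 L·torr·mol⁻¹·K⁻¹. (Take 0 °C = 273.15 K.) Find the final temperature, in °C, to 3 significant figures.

From PV = nRT: V₁ = nRT₁/P₁ = 0.8542 L.
Isothermal, so P V is constant: T₂ = T₁; P₂ = P₁·(V₁/V₂) = 2168 torr.
Isochoric, so P/T is constant: V₃ = V₂; T₃ = T₂·(P₃/P₂) = 622.6 K.

T₃ ≈ 349 °C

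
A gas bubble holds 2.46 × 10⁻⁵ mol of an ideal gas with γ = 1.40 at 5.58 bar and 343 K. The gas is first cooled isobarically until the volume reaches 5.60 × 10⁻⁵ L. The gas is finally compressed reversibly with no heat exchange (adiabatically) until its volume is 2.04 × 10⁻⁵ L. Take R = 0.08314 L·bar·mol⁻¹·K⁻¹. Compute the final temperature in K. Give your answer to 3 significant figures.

T₃ ≈ 229 K

From PV = nRT: V₁ = nRT₁/P₁ = 0.0001257 L.
P constant ⇒ V ∝ T: P₂ = P₁; T₂ = T₁·(V₂/V₁) = 152.8 K.
Adiabatic (γ = 1.40), T V^(γ−1) and P V^γ constant: T₃ = T₂·(V₂/V₃)^(γ−1) = 228.8 K; P₃ = P₂·(V₂/V₃)^γ = 22.94 bar.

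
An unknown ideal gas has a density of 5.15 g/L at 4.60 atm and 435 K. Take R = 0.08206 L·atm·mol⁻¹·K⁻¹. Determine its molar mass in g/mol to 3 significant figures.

ρ = PM/(RT) ⇒ M = ρRT/P = (5.15 × 0.08206 × 435.0) / 4.60

M ≈ 40.0 g/mol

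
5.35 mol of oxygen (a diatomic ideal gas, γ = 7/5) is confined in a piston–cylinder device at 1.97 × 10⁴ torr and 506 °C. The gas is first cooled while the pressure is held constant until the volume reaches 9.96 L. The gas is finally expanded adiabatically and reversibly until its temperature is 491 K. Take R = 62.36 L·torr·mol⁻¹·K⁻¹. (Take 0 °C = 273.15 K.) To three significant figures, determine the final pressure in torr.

Convert: T₁ = 779.1 K.
From PV = nRT: V₁ = nRT₁/P₁ = 13.20 L.
Isobaric, so V/T is constant: P₂ = P₁; T₂ = T₁·(V₂/V₁) = 588.1 K.
Reversible adiabatic, γ = 7/5: P₃ = P₂·(T₃/T₂)^(γ/(γ−1)) = 1.047e+04 torr; V₃ = V₂·(T₂/T₃)^(1/(γ−1)) = 15.64 L.

P₃ ≈ 1.05e+04 torr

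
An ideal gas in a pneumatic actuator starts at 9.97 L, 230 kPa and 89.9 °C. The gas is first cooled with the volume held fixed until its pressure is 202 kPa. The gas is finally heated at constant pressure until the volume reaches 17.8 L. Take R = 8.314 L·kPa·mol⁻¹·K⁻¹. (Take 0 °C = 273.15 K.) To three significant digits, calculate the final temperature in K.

Convert: T₁ = 363.0 K.
Isochoric, so P/T is constant: V₂ = V₁; T₂ = T₁·(P₂/P₁) = 318.9 K.
P constant ⇒ V ∝ T: P₃ = P₂; T₃ = T₂·(V₃/V₂) = 569.3 K.

T₃ ≈ 569 K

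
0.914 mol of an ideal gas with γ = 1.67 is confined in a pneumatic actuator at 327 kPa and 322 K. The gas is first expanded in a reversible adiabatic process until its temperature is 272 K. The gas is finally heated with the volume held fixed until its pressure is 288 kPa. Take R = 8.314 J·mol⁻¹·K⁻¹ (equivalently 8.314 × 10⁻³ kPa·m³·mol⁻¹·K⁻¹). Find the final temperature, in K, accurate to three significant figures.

From PV = nRT: V₁ = nRT₁/P₁ = 0.007483 m³.
Reversible adiabatic, γ = 1.67: P₂ = P₁·(T₂/T₁)^(γ/(γ−1)) = 214.7 kPa; V₂ = V₁·(T₁/T₂)^(1/(γ−1)) = 0.009626 m³.
V constant ⇒ P ∝ T: V₃ = V₂; T₃ = T₂·(P₃/P₂) = 364.8 K.

T₃ ≈ 365 K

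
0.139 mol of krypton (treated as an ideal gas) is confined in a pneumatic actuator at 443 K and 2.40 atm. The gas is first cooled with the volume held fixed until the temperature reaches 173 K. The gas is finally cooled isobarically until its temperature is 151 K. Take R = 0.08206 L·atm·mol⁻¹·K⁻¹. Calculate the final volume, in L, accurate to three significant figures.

V₃ ≈ 1.84 L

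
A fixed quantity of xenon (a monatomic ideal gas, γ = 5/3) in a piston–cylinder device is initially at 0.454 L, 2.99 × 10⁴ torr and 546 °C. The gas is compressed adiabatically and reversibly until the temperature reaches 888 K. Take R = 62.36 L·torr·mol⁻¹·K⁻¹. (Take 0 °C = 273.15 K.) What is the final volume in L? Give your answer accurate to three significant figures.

V₂ ≈ 0.402 L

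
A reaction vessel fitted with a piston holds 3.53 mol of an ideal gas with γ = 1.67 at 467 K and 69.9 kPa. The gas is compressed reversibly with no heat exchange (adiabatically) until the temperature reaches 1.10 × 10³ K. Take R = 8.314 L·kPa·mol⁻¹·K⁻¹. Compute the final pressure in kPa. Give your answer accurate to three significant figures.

From PV = nRT: V₁ = nRT₁/P₁ = 196.1 L.
Adiabatic (γ = 1.67), T V^(γ−1) and P V^γ constant: P₂ = P₁·(T₂/T₁)^(γ/(γ−1)) = 591.4 kPa; V₂ = V₁·(T₁/T₂)^(1/(γ−1)) = 54.59 L.

P₂ ≈ 591 kPa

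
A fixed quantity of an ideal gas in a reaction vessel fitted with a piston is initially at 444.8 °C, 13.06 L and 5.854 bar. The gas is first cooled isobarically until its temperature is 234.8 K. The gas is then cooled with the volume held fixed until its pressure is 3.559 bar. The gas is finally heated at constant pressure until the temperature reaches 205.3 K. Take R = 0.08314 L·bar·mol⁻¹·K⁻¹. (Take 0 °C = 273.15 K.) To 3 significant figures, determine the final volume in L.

Convert: T₁ = 718.0 K.
Isobaric, so V/T is constant: P₂ = P₁; V₂ = V₁·(T₂/T₁) = 4.271 L.
Isochoric, so P/T is constant: V₃ = V₂; T₃ = T₂·(P₃/P₂) = 142.7 K.
Isobaric, so V/T is constant: P₄ = P₃; V₄ = V₃·(T₄/T₃) = 6.143 L.

V₄ ≈ 6.14 L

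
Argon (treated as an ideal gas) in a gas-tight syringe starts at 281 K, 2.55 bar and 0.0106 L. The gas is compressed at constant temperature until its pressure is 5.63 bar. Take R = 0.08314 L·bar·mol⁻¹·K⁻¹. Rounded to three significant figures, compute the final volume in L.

Isothermal, so P V is constant: T₂ = T₁; V₂ = V₁·(P₁/P₂) = 0.004801 L.

V₂ ≈ 0.00480 L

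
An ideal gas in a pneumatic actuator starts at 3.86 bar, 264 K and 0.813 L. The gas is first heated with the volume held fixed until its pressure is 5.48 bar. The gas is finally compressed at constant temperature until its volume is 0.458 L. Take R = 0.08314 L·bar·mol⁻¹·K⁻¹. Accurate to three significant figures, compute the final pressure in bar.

P₃ ≈ 9.73 bar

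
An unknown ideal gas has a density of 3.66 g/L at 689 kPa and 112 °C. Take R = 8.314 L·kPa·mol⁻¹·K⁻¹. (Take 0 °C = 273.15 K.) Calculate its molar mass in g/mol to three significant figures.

ρ = PM/(RT) ⇒ M = ρRT/P = (3.66 × 8.314 × 385.1) / 689

M ≈ 17.0 g/mol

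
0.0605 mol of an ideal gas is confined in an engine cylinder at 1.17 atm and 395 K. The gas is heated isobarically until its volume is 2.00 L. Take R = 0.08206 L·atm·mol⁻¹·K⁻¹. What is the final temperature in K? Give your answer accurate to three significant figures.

T₂ ≈ 471 K

From PV = nRT: V₁ = nRT₁/P₁ = 1.676 L.
P constant ⇒ V ∝ T: P₂ = P₁; T₂ = T₁·(V₂/V₁) = 471.3 K.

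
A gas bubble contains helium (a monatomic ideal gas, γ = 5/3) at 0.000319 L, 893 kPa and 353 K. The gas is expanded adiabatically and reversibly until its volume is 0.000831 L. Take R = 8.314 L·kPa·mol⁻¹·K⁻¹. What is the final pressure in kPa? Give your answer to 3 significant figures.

Adiabatic (γ = 5/3), T V^(γ−1) and P V^γ constant: T₂ = T₁·(V₁/V₂)^(γ−1) = 186.5 K; P₂ = P₁·(V₁/V₂)^γ = 181.1 kPa.

P₂ ≈ 181 kPa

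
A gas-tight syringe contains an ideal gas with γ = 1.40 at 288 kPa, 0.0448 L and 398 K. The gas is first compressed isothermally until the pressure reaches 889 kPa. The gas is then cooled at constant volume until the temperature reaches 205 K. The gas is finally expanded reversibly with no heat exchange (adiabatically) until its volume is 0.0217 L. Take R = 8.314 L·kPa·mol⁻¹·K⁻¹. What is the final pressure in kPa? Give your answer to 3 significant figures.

P₄ ≈ 261 kPa

T constant ⇒ Boyle's law P V = const: T₂ = T₁; V₂ = V₁·(P₁/P₂) = 0.01451 L.
V constant ⇒ P ∝ T: V₃ = V₂; P₃ = P₂·(T₃/T₂) = 457.9 kPa.
Adiabatic (γ = 1.40), T V^(γ−1) and P V^γ constant: T₄ = T₃·(V₃/V₄)^(γ−1) = 174.5 K; P₄ = P₃·(V₃/V₄)^γ = 260.7 kPa.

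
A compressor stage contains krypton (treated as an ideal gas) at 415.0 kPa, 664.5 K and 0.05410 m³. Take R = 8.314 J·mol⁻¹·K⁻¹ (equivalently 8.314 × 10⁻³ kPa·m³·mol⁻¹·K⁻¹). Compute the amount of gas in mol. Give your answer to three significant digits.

n ≈ 4.06 mol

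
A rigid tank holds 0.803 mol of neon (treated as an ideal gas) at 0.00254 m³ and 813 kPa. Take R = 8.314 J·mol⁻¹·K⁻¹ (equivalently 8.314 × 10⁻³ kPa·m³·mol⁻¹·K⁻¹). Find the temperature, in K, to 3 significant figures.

PV = nRT ⇒ T = PV/(nR) = (813 × 0.00254) / (0.803 × 8.314 × 10⁻³)

T ≈ 309 K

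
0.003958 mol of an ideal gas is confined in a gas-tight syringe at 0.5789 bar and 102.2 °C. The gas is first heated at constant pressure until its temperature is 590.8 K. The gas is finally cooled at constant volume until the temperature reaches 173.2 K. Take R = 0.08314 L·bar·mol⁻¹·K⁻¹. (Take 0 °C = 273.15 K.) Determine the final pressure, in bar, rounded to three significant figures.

Convert: T₁ = 375.3 K.
From PV = nRT: V₁ = nRT₁/P₁ = 0.2134 L.
Isobaric, so V/T is constant: P₂ = P₁; V₂ = V₁·(T₂/T₁) = 0.3358 L.
V constant ⇒ P ∝ T: V₃ = V₂; P₃ = P₂·(T₃/T₂) = 0.1697 bar.

P₃ ≈ 0.170 bar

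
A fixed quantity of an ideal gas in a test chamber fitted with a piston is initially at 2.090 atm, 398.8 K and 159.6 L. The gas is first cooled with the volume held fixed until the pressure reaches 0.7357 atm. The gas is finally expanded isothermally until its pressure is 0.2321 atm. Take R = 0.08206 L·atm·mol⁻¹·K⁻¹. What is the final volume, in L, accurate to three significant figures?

V constant ⇒ P ∝ T: V₂ = V₁; T₂ = T₁·(P₂/P₁) = 140.4 K.
T constant ⇒ Boyle's law P V = const: T₃ = T₂; V₃ = V₂·(P₂/P₃) = 505.9 L.

V₃ ≈ 506 L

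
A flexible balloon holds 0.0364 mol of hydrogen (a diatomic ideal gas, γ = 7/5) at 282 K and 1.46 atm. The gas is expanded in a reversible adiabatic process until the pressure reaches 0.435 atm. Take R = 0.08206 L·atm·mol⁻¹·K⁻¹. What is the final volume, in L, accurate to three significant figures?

V₂ ≈ 1.37 L

From PV = nRT: V₁ = nRT₁/P₁ = 0.5769 L.
Adiabatic (γ = 7/5), T V^(γ−1) and P V^γ constant: T₂ = T₁·(P₂/P₁)^((γ−1)/γ) = 199.5 K; V₂ = V₁·(P₁/P₂)^(1/γ) = 1.370 L.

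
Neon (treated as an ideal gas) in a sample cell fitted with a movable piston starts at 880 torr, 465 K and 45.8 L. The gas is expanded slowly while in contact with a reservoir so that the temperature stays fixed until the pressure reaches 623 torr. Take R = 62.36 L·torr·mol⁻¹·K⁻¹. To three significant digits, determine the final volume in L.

V₂ ≈ 64.7 L

T constant ⇒ Boyle's law P V = const: T₂ = T₁; V₂ = V₁·(P₁/P₂) = 64.69 L.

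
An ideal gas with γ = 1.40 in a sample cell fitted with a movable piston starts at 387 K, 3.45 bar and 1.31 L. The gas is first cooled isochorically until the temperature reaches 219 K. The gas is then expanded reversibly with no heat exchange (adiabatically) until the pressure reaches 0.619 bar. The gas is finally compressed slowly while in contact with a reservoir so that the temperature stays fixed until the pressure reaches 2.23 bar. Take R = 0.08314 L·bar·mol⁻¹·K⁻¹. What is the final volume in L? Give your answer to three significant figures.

V₄ ≈ 0.826 L

Isochoric, so P/T is constant: V₂ = V₁; P₂ = P₁·(T₂/T₁) = 1.952 bar.
Adiabatic (γ = 1.40), T V^(γ−1) and P V^γ constant: T₃ = T₂·(P₃/P₂)^((γ−1)/γ) = 157.7 K; V₃ = V₂·(P₂/P₃)^(1/γ) = 2.976 L.
Isothermal, so P V is constant: T₄ = T₃; V₄ = V₃·(P₃/P₄) = 0.8260 L.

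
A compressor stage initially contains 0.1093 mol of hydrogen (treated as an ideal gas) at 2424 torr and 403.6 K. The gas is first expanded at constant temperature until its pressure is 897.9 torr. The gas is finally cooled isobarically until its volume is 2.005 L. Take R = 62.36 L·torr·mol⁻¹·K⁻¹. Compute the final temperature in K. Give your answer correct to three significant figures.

T₃ ≈ 264 K

From PV = nRT: V₁ = nRT₁/P₁ = 1.135 L.
T constant ⇒ Boyle's law P V = const: T₂ = T₁; V₂ = V₁·(P₁/P₂) = 3.064 L.
P constant ⇒ V ∝ T: P₃ = P₂; T₃ = T₂·(V₃/V₂) = 264.1 K.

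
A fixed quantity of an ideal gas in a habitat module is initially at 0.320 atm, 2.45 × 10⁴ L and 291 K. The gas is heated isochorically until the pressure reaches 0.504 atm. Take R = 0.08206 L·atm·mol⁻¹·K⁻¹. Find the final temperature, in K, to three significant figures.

Isochoric, so P/T is constant: V₂ = V₁; T₂ = T₁·(P₂/P₁) = 458.3 K.

T₂ ≈ 458 K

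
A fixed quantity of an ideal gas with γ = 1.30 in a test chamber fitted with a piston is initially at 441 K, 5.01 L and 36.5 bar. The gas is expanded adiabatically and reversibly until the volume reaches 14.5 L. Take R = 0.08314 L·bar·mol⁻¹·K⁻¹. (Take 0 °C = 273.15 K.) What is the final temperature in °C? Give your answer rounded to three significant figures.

T₂ ≈ 47.5 °C

Adiabatic (γ = 1.30), T V^(γ−1) and P V^γ constant: T₂ = T₁·(V₁/V₂)^(γ−1) = 320.6 K; P₂ = P₁·(V₁/V₂)^γ = 9.169 bar.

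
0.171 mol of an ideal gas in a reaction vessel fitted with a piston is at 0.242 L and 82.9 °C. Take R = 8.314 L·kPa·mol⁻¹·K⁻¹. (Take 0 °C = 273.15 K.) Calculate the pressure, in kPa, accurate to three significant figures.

Convert: T = 356.05 K.
PV = nRT ⇒ P = nRT/V = (0.171 × 8.314 × 356.05) / 0.242

P ≈ 2.09e+03 kPa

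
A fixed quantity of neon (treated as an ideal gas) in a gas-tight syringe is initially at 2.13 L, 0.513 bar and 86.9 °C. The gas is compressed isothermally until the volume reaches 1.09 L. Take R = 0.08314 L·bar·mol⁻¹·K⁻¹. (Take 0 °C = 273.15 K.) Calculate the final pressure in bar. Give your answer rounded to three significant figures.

P₂ ≈ 1.00 bar

Convert: T₁ = 360.0 K.
Isothermal, so P V is constant: T₂ = T₁; P₂ = P₁·(V₁/V₂) = 1.002 bar.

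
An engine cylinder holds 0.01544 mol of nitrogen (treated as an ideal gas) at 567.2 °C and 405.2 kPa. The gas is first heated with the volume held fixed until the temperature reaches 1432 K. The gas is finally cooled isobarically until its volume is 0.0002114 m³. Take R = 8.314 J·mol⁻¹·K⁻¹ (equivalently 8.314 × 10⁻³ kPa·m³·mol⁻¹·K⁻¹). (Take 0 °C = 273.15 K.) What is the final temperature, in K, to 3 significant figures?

T₃ ≈ 1.14e+03 K

Convert: T₁ = 840.4 K.
From PV = nRT: V₁ = nRT₁/P₁ = 0.0002662 m³.
V constant ⇒ P ∝ T: V₂ = V₁; P₂ = P₁·(T₂/T₁) = 690.5 kPa.
Isobaric, so V/T is constant: P₃ = P₂; T₃ = T₂·(V₃/V₂) = 1137 K.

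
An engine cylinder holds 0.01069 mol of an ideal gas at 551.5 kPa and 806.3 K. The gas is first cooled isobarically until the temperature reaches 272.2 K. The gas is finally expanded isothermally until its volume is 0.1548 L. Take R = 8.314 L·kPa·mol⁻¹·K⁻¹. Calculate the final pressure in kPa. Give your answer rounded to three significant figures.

P₃ ≈ 156 kPa

From PV = nRT: V₁ = nRT₁/P₁ = 0.1299 L.
Isobaric, so V/T is constant: P₂ = P₁; V₂ = V₁·(T₂/T₁) = 0.04387 L.
Isothermal, so P V is constant: T₃ = T₂; P₃ = P₂·(V₂/V₃) = 156.3 kPa.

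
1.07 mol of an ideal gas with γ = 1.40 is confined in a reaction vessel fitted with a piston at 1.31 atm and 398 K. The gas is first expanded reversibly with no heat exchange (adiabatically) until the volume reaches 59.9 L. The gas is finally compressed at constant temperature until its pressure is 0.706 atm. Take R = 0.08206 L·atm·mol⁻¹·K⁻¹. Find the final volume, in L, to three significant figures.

V₃ ≈ 35.8 L

From PV = nRT: V₁ = nRT₁/P₁ = 26.68 L.
Reversible adiabatic, γ = 1.40: T₂ = T₁·(V₁/V₂)^(γ−1) = 288.0 K; P₂ = P₁·(V₁/V₂)^γ = 0.4221 atm.
Isothermal, so P V is constant: T₃ = T₂; V₃ = V₂·(P₂/P₃) = 35.82 L.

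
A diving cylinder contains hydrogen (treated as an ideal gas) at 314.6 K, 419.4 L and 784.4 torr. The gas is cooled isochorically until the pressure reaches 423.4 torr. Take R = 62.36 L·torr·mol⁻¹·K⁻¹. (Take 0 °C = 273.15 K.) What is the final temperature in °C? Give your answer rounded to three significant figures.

Isochoric, so P/T is constant: V₂ = V₁; T₂ = T₁·(P₂/P₁) = 169.8 K.

T₂ ≈ -103 °C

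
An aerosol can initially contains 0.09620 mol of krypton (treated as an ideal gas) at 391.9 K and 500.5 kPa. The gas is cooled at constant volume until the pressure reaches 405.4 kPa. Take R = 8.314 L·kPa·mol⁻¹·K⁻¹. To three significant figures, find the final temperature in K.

T₂ ≈ 317 K

From PV = nRT: V₁ = nRT₁/P₁ = 0.6263 L.
V constant ⇒ P ∝ T: V₂ = V₁; T₂ = T₁·(P₂/P₁) = 317.4 K.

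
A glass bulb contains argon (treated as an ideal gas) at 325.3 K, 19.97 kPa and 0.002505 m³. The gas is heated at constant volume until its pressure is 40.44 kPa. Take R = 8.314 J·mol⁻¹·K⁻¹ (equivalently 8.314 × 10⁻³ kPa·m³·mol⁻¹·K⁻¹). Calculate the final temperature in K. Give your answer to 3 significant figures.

T₂ ≈ 659 K

V constant ⇒ P ∝ T: V₂ = V₁; T₂ = T₁·(P₂/P₁) = 658.7 K.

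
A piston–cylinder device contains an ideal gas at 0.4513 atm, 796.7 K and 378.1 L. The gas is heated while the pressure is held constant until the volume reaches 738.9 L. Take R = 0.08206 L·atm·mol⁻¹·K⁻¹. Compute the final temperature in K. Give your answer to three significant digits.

Isobaric, so V/T is constant: P₂ = P₁; T₂ = T₁·(V₂/V₁) = 1557 K.

T₂ ≈ 1.56e+03 K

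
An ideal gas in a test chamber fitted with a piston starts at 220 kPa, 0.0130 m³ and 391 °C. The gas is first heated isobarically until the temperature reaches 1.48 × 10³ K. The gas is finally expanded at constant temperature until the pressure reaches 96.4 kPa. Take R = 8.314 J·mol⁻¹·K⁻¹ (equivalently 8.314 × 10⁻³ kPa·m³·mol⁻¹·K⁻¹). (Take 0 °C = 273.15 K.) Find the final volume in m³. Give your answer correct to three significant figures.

V₃ ≈ 0.0661 m³

Convert: T₁ = 664.1 K.
P constant ⇒ V ∝ T: P₂ = P₁; V₂ = V₁·(T₂/T₁) = 0.02897 m³.
T constant ⇒ Boyle's law P V = const: T₃ = T₂; V₃ = V₂·(P₂/P₃) = 0.06611 m³.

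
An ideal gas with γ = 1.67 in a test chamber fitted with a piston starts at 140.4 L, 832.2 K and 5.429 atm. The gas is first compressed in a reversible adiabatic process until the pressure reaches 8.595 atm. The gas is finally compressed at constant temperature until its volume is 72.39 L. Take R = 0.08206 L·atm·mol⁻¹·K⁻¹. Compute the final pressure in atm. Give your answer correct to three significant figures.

P₃ ≈ 12.7 atm

Reversible adiabatic, γ = 1.67: T₂ = T₁·(P₂/P₁)^((γ−1)/γ) = 1001 K; V₂ = V₁·(P₁/P₂)^(1/γ) = 106.6 L.
Isothermal, so P V is constant: T₃ = T₂; P₃ = P₂·(V₂/V₃) = 12.66 atm.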